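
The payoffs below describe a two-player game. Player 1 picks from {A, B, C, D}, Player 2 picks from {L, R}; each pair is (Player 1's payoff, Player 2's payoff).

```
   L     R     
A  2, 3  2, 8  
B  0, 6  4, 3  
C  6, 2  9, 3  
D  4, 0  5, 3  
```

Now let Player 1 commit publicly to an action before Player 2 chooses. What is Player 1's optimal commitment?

Solve by backward induction (Player 1 leads).
- A: BR = R, leader payoff 2.
- B: BR = L, leader payoff 0.
- C: BR = R, leader payoff 9.
- D: BR = R, leader payoff 5.
Maximizing over 2, 0, 9, 5, Player 1 chooses C. Subgame-perfect outcome: (C, R) with payoffs (9, 3).

C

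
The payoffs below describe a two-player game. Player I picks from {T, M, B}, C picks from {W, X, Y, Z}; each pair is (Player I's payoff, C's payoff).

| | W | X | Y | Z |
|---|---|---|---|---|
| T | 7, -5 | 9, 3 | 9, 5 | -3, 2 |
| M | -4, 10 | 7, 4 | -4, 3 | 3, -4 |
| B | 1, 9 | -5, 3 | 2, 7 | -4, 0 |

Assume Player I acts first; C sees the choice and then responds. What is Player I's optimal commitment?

T

C best-responds to each possible Player I move:
- T → C plays Y (best of -5, 3, 5, 2); Player I gets 9.
- M → C plays W (best of 10, 4, 3, -4); Player I gets -4.
- B → C plays W (best of 9, 3, 7, 0); Player I gets 1.
Player I's induced payoffs are 9, -4, 1, so Player I commits to T. Subgame-perfect outcome: (T, Y) with payoffs (9, 5).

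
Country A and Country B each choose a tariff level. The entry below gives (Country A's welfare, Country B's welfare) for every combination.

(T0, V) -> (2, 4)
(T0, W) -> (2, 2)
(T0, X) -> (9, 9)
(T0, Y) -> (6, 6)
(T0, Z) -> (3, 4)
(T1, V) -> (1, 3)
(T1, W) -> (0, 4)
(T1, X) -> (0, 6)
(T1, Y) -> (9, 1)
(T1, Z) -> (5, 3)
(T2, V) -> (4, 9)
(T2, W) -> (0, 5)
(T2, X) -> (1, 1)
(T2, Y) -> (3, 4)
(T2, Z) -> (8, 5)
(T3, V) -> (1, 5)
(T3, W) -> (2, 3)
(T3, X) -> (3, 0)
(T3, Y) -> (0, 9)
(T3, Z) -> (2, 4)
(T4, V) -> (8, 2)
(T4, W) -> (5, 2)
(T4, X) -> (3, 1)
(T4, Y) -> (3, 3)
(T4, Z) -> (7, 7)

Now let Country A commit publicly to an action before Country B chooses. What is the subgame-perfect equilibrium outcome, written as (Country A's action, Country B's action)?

Country B best-responds to each possible Country A move:
- T0 → Country B plays X (best of 4, 2, 9, 6, 4); Country A gets 9.
- T1 → Country B plays X (best of 3, 4, 6, 1, 3); Country A gets 0.
- T2 → Country B plays V (best of 9, 5, 1, 4, 5); Country A gets 4.
- T3 → Country B plays Y (best of 5, 3, 0, 9, 4); Country A gets 0.
- T4 → Country B plays Z (best of 2, 2, 1, 3, 7); Country A gets 7.
Maximizing over 9, 0, 4, 0, 7, Country A chooses T0. Subgame-perfect outcome: (T0, X) with payoffs (9, 9).

(T0, X)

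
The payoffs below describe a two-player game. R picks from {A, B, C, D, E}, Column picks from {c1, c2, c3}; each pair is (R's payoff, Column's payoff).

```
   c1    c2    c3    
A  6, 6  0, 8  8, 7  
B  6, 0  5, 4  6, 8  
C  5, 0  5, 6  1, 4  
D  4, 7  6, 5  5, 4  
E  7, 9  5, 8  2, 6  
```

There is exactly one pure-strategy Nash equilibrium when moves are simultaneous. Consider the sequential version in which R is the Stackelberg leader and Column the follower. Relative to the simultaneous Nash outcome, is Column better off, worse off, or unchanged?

unchanged

Work backward from Column's decision.
- A: Column compares 6, 8, 7 and picks c2; R would get 0.
- B: Column compares 0, 4, 8 and picks c3; R would get 6.
- C: Column compares 0, 6, 4 and picks c2; R would get 5.
- D: Column compares 7, 5, 4 and picks c1; R would get 4.
- E: Column compares 9, 8, 6 and picks c1; R would get 7.
Maximizing over 0, 6, 5, 4, 7, R chooses E. Subgame-perfect outcome: (E, c1) with payoffs (7, 9).
For the simultaneous game, intersect best replies.
R's best replies: c1→E; c2→D; c3→A.
Column's best replies: A→c2; B→c3; C→c2; D→c1; E→c1.
Only (E, c1) has each player best-responding; Nash payoffs (7, 9).
Column earns 9 sequentially versus 9 at the Nash outcome: unchanged.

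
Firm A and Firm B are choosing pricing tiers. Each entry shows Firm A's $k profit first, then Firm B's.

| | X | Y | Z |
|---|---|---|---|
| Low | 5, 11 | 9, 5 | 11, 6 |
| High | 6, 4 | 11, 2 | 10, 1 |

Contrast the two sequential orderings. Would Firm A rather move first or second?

If Firm A leads: Firm B's best replies are Low→X, High→X; Firm A's induced payoffs 5, 6; outcome (High, X), payoffs (6, 4).
If Firm B leads: Firm A's best replies are X→High, Y→High, Z→Low; Firm B's induced payoffs 4, 2, 6; outcome (Low, Z), payoffs (11, 6).
Firm A gets 6 moving first and 11 moving second, so Firm A prefers to move second.

second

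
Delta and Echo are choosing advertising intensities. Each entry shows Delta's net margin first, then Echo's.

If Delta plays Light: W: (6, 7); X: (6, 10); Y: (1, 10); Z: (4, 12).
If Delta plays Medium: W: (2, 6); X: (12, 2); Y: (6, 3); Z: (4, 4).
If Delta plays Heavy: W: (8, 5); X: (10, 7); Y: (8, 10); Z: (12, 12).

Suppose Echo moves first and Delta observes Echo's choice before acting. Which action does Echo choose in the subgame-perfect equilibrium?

Z

Delta best-responds to each possible Echo move:
- W: BR = Heavy, leader payoff 5.
- X: BR = Medium, leader payoff 2.
- Y: BR = Heavy, leader payoff 10.
- Z: BR = Heavy, leader payoff 12.
Among 5, 2, 10, 12, the best is 12 at Z. Subgame-perfect outcome: (Heavy, Z) with payoffs (12, 12).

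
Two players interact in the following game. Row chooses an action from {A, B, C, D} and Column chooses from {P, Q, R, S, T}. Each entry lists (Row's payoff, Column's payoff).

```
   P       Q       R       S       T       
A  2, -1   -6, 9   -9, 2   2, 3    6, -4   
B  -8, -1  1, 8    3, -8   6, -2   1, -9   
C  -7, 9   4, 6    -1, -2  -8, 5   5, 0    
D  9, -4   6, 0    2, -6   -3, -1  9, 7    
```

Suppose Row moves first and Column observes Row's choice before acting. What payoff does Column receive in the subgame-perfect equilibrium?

Work backward from Column's decision.
- A: BR = Q, leader payoff -6.
- B: BR = Q, leader payoff 1.
- C: BR = P, leader payoff -7.
- D: BR = T, leader payoff 9.
Among -6, 1, -7, 9, the best is 9 at D. Subgame-perfect outcome: (D, T) with payoffs (9, 7).

7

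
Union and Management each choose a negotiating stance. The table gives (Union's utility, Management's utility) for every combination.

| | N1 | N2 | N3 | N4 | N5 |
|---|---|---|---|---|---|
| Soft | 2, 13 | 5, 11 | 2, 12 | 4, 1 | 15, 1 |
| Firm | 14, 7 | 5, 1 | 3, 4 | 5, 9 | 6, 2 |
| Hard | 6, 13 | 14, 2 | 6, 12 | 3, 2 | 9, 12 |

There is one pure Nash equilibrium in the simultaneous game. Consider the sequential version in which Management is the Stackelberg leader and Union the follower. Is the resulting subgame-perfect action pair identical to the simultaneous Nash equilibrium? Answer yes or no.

no

Backward induction with Management moving first.
- N1: BR = Firm, leader payoff 7.
- N2: BR = Hard, leader payoff 2.
- N3: BR = Hard, leader payoff 12.
- N4: BR = Firm, leader payoff 9.
- N5: BR = Soft, leader payoff 1.
Management's induced payoffs are 7, 2, 12, 9, 1, so Management commits to N3. Subgame-perfect outcome: (Hard, N3) with payoffs (6, 12).
Now find the simultaneous Nash equilibrium.
Union's best replies: N1→Firm; N2→Hard; N3→Hard; N4→Firm; N5→Soft.
Management's best replies: Soft→N1; Firm→N4; Hard→N1.
The unique mutual best reply is (Firm, N4), giving (5, 9).
Sequential outcome (Hard, N3) differs from the Nash profile (Firm, N4).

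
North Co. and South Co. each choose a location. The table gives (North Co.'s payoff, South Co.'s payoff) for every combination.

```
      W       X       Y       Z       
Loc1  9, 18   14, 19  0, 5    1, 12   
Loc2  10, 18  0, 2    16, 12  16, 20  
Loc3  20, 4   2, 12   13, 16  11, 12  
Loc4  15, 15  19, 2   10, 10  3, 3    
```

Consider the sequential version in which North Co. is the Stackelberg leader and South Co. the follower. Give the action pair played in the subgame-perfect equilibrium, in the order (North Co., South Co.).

(Loc2, Z)

South Co. best-responds to each possible North Co. move:
- Loc1: BR = X, leader payoff 14.
- Loc2: BR = Z, leader payoff 16.
- Loc3: BR = Y, leader payoff 13.
- Loc4: BR = W, leader payoff 15.
Maximizing over 14, 16, 13, 15, North Co. chooses Loc2. Subgame-perfect outcome: (Loc2, Z) with payoffs (16, 20).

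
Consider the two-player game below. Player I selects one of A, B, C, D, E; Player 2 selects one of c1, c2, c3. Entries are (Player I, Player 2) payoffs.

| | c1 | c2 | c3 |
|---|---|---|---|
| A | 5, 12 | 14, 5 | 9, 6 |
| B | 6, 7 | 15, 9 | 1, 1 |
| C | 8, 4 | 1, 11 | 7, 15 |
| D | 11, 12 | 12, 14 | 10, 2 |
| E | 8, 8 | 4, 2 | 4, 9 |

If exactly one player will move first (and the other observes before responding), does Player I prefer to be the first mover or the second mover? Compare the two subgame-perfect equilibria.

first

If Player I leads: Player 2's best replies are A→c1, B→c2, C→c3, D→c2, E→c3; Player I's induced payoffs 5, 15, 7, 12, 4; outcome (B, c2), payoffs (15, 9).
If Player 2 leads: Player I's best replies are c1→D, c2→B, c3→D; Player 2's induced payoffs 12, 9, 2; outcome (D, c1), payoffs (11, 12).
Player I gets 15 moving first and 11 moving second, so Player I prefers to move first.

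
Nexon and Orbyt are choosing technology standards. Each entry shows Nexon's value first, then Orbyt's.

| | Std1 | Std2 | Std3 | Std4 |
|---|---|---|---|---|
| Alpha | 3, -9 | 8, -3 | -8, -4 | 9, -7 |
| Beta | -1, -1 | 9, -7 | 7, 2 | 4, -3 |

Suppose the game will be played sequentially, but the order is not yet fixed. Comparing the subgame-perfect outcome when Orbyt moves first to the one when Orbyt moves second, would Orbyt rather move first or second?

first

If Nexon leads: Orbyt's best replies are Alpha→Std2, Beta→Std3; Nexon's induced payoffs 8, 7; outcome (Alpha, Std2), payoffs (8, -3).
If Orbyt leads: Nexon's best replies are Std1→Alpha, Std2→Beta, Std3→Beta, Std4→Alpha; Orbyt's induced payoffs -9, -7, 2, -7; outcome (Beta, Std3), payoffs (7, 2).
Orbyt gets 2 moving first and -3 moving second, so Orbyt prefers to move first.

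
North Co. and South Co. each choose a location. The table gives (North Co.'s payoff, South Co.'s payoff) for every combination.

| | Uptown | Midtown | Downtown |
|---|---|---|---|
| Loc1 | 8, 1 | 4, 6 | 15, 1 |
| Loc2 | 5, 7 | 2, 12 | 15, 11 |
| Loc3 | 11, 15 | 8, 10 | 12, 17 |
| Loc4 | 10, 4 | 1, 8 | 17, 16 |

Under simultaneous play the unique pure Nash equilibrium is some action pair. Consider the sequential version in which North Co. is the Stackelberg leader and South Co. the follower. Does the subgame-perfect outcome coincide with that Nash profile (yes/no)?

yes

Backward induction with North Co. moving first.
- Loc1 → South Co. plays Midtown (best of 1, 6, 1); North Co. gets 4.
- Loc2 → South Co. plays Midtown (best of 7, 12, 11); North Co. gets 2.
- Loc3 → South Co. plays Downtown (best of 15, 10, 17); North Co. gets 12.
- Loc4 → South Co. plays Downtown (best of 4, 8, 16); North Co. gets 17.
Maximizing over 4, 2, 12, 17, North Co. chooses Loc4. Subgame-perfect outcome: (Loc4, Downtown) with payoffs (17, 16).
Now find the simultaneous Nash equilibrium.
North Co.'s best replies: Uptown→Loc3; Midtown→Loc3; Downtown→Loc4.
South Co.'s best replies: Loc1→Midtown; Loc2→Midtown; Loc3→Downtown; Loc4→Downtown.
The unique mutual best reply is (Loc4, Downtown), giving (17, 16).
Sequential outcome (Loc4, Downtown) coincides with the Nash profile (Loc4, Downtown).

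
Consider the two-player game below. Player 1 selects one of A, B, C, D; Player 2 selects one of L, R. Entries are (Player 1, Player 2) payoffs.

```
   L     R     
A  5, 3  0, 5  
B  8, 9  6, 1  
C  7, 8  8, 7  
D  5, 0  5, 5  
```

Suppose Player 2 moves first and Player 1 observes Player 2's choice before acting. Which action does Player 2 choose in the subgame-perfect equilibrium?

Backward induction with Player 2 moving first.
- L: Player 1 compares 5, 8, 7, 5 and picks B; Player 2 would get 9.
- R: Player 1 compares 0, 6, 8, 5 and picks C; Player 2 would get 7.
Among 9, 7, the best is 9 at L. Subgame-perfect outcome: (B, L) with payoffs (8, 9).

L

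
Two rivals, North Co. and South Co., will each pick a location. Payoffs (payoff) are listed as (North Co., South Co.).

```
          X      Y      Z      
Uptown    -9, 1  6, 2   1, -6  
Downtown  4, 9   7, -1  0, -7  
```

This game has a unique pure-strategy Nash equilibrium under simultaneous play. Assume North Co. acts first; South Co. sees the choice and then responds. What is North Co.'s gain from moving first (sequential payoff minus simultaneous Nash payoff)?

2

Solve by backward induction (North Co. leads).
- Uptown → South Co. plays Y (best of 1, 2, -6); North Co. gets 6.
- Downtown → South Co. plays X (best of 9, -1, -7); North Co. gets 4.
North Co.'s induced payoffs are 6, 4, so North Co. commits to Uptown. Subgame-perfect outcome: (Uptown, Y) with payoffs (6, 2).
Now find the simultaneous Nash equilibrium.
North Co.'s best replies: X→Downtown; Y→Downtown; Z→Uptown.
South Co.'s best replies: Uptown→Y; Downtown→X.
The unique mutual best reply is (Downtown, X), giving (4, 9).
North Co.'s commitment gain: 6 − 4 = 2.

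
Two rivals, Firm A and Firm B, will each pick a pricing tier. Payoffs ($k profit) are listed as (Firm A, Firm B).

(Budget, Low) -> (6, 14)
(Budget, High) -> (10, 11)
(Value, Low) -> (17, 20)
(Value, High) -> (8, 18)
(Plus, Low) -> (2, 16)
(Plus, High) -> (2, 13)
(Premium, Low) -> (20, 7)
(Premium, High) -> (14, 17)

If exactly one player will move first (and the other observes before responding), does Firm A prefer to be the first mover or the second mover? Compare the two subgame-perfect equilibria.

first

If Firm A leads: Firm B's best replies are Budget→Low, Value→Low, Plus→Low, Premium→High; Firm A's induced payoffs 6, 17, 2, 14; outcome (Value, Low), payoffs (17, 20).
If Firm B leads: Firm A's best replies are Low→Premium, High→Premium; Firm B's induced payoffs 7, 17; outcome (Premium, High), payoffs (14, 17).
Firm A gets 17 moving first and 14 moving second, so Firm A prefers to move first.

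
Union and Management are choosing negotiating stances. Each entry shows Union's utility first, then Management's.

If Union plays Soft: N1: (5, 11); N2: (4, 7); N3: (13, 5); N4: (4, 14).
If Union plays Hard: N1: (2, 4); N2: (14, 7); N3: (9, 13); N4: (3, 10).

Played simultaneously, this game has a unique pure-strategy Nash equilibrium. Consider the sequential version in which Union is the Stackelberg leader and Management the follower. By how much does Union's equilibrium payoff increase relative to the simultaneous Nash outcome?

Work backward from Management's decision.
- Soft → Management plays N4 (best of 11, 7, 5, 14); Union gets 4.
- Hard → Management plays N3 (best of 4, 7, 13, 10); Union gets 9.
Union's induced payoffs are 4, 9, so Union commits to Hard. Subgame-perfect outcome: (Hard, N3) with payoffs (9, 13).
For the simultaneous game, intersect best replies.
Union's best replies: N1→Soft; N2→Hard; N3→Soft; N4→Soft.
Management's best replies: Soft→N4; Hard→N3.
Only (Soft, N4) has each player best-responding; Nash payoffs (4, 14).
Union's commitment gain: 9 − 4 = 5.

5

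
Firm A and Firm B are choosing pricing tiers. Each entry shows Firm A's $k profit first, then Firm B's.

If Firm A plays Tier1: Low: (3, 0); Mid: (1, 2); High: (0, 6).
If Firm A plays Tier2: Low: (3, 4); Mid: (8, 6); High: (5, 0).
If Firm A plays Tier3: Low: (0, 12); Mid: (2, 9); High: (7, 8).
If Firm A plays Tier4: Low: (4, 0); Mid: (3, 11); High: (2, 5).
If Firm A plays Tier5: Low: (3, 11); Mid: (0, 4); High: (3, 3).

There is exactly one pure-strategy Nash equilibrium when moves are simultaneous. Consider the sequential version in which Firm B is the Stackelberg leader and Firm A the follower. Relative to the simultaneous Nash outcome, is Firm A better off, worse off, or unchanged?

worse off

Firm A best-responds to each possible Firm B move:
- Low → Firm A plays Tier4 (best of 3, 3, 0, 4, 3); Firm B gets 0.
- Mid → Firm A plays Tier2 (best of 1, 8, 2, 3, 0); Firm B gets 6.
- High → Firm A plays Tier3 (best of 0, 5, 7, 2, 3); Firm B gets 8.
Firm B's induced payoffs are 0, 6, 8, so Firm B commits to High. Subgame-perfect outcome: (Tier3, High) with payoffs (7, 8).
For the simultaneous game, intersect best replies.
Firm A's best replies: Low→Tier4; Mid→Tier2; High→Tier3.
Firm B's best replies: Tier1→High; Tier2→Mid; Tier3→Low; Tier4→Mid; Tier5→Low.
The unique mutual best reply is (Tier2, Mid), giving (8, 6).
Firm A earns 7 sequentially versus 8 at the Nash outcome: worse off.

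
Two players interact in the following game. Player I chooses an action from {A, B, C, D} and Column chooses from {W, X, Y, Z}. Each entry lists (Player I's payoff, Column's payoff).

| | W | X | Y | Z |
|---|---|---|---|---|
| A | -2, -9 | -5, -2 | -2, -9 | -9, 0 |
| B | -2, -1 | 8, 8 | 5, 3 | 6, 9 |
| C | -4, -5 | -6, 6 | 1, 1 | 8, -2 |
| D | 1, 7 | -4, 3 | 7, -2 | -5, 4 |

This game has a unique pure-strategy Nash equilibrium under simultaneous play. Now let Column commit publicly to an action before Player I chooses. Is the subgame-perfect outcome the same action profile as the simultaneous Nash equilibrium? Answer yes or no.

Work backward from Player I's decision.
- W → Player I plays D (best of -2, -2, -4, 1); Column gets 7.
- X → Player I plays B (best of -5, 8, -6, -4); Column gets 8.
- Y → Player I plays D (best of -2, 5, 1, 7); Column gets -2.
- Z → Player I plays C (best of -9, 6, 8, -5); Column gets -2.
Among 7, 8, -2, -2, the best is 8 at X. Subgame-perfect outcome: (B, X) with payoffs (8, 8).
Under simultaneous play:
Player I's best replies: W→D; X→B; Y→D; Z→C.
Column's best replies: A→Z; B→Z; C→X; D→W.
Only (D, W) has each player best-responding; Nash payoffs (1, 7).
Sequential outcome (B, X) differs from the Nash profile (D, W).

no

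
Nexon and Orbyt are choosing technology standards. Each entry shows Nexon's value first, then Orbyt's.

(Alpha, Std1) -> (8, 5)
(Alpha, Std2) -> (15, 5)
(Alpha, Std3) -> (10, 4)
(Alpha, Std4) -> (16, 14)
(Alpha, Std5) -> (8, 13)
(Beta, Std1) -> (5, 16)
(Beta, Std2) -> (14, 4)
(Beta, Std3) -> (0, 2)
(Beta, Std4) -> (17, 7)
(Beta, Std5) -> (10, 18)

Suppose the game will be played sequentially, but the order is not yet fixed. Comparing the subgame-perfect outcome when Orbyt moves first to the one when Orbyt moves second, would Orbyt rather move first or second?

If Nexon leads: Orbyt's best replies are Alpha→Std4, Beta→Std5; Nexon's induced payoffs 16, 10; outcome (Alpha, Std4), payoffs (16, 14).
If Orbyt leads: Nexon's best replies are Std1→Alpha, Std2→Alpha, Std3→Alpha, Std4→Beta, Std5→Beta; Orbyt's induced payoffs 5, 5, 4, 7, 18; outcome (Beta, Std5), payoffs (10, 18).
Orbyt gets 18 moving first and 14 moving second, so Orbyt prefers to move first.

first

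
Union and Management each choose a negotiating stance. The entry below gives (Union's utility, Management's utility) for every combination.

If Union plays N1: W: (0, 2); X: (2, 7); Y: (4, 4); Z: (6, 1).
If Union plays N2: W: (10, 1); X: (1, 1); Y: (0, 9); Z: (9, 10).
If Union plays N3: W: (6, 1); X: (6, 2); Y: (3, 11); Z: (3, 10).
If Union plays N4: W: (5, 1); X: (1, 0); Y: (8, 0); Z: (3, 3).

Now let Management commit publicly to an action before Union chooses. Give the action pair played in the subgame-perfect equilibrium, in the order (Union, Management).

(N2, Z)

Work backward from Union's decision.
- W → Union plays N2 (best of 0, 10, 6, 5); Management gets 1.
- X → Union plays N3 (best of 2, 1, 6, 1); Management gets 2.
- Y → Union plays N4 (best of 4, 0, 3, 8); Management gets 0.
- Z → Union plays N2 (best of 6, 9, 3, 3); Management gets 10.
Management's induced payoffs are 1, 2, 0, 10, so Management commits to Z. Subgame-perfect outcome: (N2, Z) with payoffs (9, 10).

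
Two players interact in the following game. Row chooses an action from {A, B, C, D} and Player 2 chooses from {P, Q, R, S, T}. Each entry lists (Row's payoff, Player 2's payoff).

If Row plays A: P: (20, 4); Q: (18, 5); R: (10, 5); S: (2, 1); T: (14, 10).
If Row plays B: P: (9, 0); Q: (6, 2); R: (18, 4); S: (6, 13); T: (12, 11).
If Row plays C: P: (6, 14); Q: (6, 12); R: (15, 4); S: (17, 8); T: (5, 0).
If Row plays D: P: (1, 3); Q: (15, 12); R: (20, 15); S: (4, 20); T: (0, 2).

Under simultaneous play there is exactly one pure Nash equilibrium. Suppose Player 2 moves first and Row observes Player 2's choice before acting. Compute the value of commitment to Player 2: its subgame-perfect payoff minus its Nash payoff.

Backward induction with Player 2 moving first.
- P: Row compares 20, 9, 6, 1 and picks A; Player 2 would get 4.
- Q: Row compares 18, 6, 6, 15 and picks A; Player 2 would get 5.
- R: Row compares 10, 18, 15, 20 and picks D; Player 2 would get 15.
- S: Row compares 2, 6, 17, 4 and picks C; Player 2 would get 8.
- T: Row compares 14, 12, 5, 0 and picks A; Player 2 would get 10.
Maximizing over 4, 5, 15, 8, 10, Player 2 chooses R. Subgame-perfect outcome: (D, R) with payoffs (20, 15).
Now find the simultaneous Nash equilibrium.
Row's best replies: P→A; Q→A; R→D; S→C; T→A.
Player 2's best replies: A→T; B→S; C→P; D→S.
Only (A, T) has each player best-responding; Nash payoffs (14, 10).
Player 2's commitment gain: 15 − 10 = 5.

5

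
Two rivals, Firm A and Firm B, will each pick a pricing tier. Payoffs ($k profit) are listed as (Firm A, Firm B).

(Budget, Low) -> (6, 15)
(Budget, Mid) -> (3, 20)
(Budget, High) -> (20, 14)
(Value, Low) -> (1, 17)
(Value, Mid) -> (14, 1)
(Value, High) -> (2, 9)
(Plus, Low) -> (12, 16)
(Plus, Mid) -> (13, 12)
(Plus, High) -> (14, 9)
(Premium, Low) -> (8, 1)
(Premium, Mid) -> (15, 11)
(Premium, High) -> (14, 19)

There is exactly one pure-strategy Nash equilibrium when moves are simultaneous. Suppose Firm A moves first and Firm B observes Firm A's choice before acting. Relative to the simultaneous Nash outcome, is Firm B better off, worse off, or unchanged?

better off

Solve by backward induction (Firm A leads).
- Budget: BR = Mid, leader payoff 3.
- Value: BR = Low, leader payoff 1.
- Plus: BR = Low, leader payoff 12.
- Premium: BR = High, leader payoff 14.
Maximizing over 3, 1, 12, 14, Firm A chooses Premium. Subgame-perfect outcome: (Premium, High) with payoffs (14, 19).
Now find the simultaneous Nash equilibrium.
Firm A's best replies: Low→Plus; Mid→Premium; High→Budget.
Firm B's best replies: Budget→Mid; Value→Low; Plus→Low; Premium→High.
The unique mutual best reply is (Plus, Low), giving (12, 16).
Firm B earns 19 sequentially versus 16 at the Nash outcome: better off.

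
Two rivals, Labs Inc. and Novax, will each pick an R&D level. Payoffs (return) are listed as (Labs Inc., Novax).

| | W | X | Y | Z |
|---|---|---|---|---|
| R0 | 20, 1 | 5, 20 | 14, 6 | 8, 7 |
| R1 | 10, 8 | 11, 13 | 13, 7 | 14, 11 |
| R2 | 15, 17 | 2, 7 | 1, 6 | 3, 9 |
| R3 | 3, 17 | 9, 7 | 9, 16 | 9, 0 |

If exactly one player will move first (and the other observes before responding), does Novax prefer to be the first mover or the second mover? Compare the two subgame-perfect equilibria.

second

If Labs Inc. leads: Novax's best replies are R0→X, R1→X, R2→W, R3→W; Labs Inc.'s induced payoffs 5, 11, 15, 3; outcome (R2, W), payoffs (15, 17).
If Novax leads: Labs Inc.'s best replies are W→R0, X→R1, Y→R0, Z→R1; Novax's induced payoffs 1, 13, 6, 11; outcome (R1, X), payoffs (11, 13).
Novax gets 13 moving first and 17 moving second, so Novax prefers to move second.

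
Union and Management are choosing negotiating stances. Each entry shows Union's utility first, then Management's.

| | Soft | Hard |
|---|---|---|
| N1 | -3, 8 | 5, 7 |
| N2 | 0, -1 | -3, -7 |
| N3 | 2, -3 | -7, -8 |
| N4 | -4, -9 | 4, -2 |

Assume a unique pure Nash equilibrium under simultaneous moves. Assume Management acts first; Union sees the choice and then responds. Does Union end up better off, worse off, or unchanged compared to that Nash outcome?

Backward induction with Management moving first.
- Soft → Union plays N3 (best of -3, 0, 2, -4); Management gets -3.
- Hard → Union plays N1 (best of 5, -3, -7, 4); Management gets 7.
Maximizing over -3, 7, Management chooses Hard. Subgame-perfect outcome: (N1, Hard) with payoffs (5, 7).
Under simultaneous play:
Union's best replies: Soft→N3; Hard→N1.
Management's best replies: N1→Soft; N2→Soft; N3→Soft; N4→Hard.
The unique mutual best reply is (N3, Soft), giving (2, -3).
Union earns 5 sequentially versus 2 at the Nash outcome: better off.

better off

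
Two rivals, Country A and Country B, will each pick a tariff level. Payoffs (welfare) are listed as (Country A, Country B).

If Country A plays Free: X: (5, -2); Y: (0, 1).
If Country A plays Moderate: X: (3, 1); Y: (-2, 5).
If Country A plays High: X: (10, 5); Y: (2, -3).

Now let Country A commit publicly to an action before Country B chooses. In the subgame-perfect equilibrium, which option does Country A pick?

Solve by backward induction (Country A leads).
- Free: BR = Y, leader payoff 0.
- Moderate: BR = Y, leader payoff -2.
- High: BR = X, leader payoff 10.
Among 0, -2, 10, the best is 10 at High. Subgame-perfect outcome: (High, X) with payoffs (10, 5).

High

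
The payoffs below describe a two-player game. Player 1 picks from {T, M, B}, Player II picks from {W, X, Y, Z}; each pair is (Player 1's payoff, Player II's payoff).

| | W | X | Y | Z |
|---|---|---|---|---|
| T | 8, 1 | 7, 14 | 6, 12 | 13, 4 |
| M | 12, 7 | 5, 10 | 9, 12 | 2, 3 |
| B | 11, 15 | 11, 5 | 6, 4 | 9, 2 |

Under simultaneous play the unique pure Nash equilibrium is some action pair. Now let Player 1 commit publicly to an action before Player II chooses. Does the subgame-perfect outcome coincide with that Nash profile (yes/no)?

Work backward from Player II's decision.
- T: BR = X, leader payoff 7.
- M: BR = Y, leader payoff 9.
- B: BR = W, leader payoff 11.
Among 7, 9, 11, the best is 11 at B. Subgame-perfect outcome: (B, W) with payoffs (11, 15).
Now find the simultaneous Nash equilibrium.
Player 1's best replies: W→M; X→B; Y→M; Z→T.
Player II's best replies: T→X; M→Y; B→W.
Only (M, Y) has each player best-responding; Nash payoffs (9, 12).
Sequential outcome (B, W) differs from the Nash profile (M, Y).

no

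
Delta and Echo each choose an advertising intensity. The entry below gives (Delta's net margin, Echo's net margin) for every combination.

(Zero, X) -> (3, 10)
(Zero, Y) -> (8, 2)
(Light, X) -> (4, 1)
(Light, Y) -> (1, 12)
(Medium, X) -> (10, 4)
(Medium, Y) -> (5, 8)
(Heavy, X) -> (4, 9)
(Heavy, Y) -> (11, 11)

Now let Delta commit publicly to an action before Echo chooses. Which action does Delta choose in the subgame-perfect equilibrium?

Solve by backward induction (Delta leads).
- Zero → Echo plays X (best of 10, 2); Delta gets 3.
- Light → Echo plays Y (best of 1, 12); Delta gets 1.
- Medium → Echo plays Y (best of 4, 8); Delta gets 5.
- Heavy → Echo plays Y (best of 9, 11); Delta gets 11.
Delta's induced payoffs are 3, 1, 5, 11, so Delta commits to Heavy. Subgame-perfect outcome: (Heavy, Y) with payoffs (11, 11).

Heavy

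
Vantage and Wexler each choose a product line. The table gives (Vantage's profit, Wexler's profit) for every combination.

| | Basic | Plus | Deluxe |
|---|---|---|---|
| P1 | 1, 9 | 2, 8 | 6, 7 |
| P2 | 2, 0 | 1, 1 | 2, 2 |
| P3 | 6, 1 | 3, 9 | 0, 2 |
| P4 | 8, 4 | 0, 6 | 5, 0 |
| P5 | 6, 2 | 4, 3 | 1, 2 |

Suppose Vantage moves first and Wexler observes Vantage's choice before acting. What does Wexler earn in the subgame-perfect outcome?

3

Wexler best-responds to each possible Vantage move:
- P1: Wexler compares 9, 8, 7 and picks Basic; Vantage would get 1.
- P2: Wexler compares 0, 1, 2 and picks Deluxe; Vantage would get 2.
- P3: Wexler compares 1, 9, 2 and picks Plus; Vantage would get 3.
- P4: Wexler compares 4, 6, 0 and picks Plus; Vantage would get 0.
- P5: Wexler compares 2, 3, 2 and picks Plus; Vantage would get 4.
Vantage's induced payoffs are 1, 2, 3, 0, 4, so Vantage commits to P5. Subgame-perfect outcome: (P5, Plus) with payoffs (4, 3).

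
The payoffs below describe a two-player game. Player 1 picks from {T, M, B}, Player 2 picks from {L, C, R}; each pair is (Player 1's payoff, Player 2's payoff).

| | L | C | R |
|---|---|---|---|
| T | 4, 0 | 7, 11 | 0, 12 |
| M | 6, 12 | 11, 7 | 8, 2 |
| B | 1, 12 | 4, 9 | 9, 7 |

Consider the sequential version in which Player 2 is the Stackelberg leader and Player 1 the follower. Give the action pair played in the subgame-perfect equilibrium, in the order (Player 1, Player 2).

Work backward from Player 1's decision.
- L: BR = M, leader payoff 12.
- C: BR = M, leader payoff 7.
- R: BR = B, leader payoff 7.
Maximizing over 12, 7, 7, Player 2 chooses L. Subgame-perfect outcome: (M, L) with payoffs (6, 12).

(M, L)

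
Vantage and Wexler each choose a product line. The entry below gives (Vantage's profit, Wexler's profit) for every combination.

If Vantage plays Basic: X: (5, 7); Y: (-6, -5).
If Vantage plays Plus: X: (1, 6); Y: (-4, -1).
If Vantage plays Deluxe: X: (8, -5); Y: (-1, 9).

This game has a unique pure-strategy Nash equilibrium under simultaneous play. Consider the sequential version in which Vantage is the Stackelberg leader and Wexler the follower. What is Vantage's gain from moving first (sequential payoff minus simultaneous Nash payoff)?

6

Backward induction with Vantage moving first.
- Basic → Wexler plays X (best of 7, -5); Vantage gets 5.
- Plus → Wexler plays X (best of 6, -1); Vantage gets 1.
- Deluxe → Wexler plays Y (best of -5, 9); Vantage gets -1.
Maximizing over 5, 1, -1, Vantage chooses Basic. Subgame-perfect outcome: (Basic, X) with payoffs (5, 7).
Now find the simultaneous Nash equilibrium.
Vantage's best replies: X→Deluxe; Y→Deluxe.
Wexler's best replies: Basic→X; Plus→X; Deluxe→Y.
Only (Deluxe, Y) has each player best-responding; Nash payoffs (-1, 9).
Vantage's commitment gain: 5 − -1 = 6.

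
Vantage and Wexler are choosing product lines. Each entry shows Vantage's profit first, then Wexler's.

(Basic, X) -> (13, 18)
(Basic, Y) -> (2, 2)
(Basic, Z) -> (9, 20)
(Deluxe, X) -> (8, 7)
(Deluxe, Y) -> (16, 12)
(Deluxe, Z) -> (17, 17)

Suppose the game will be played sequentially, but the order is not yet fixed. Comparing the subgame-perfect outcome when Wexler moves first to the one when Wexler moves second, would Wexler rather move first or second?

If Vantage leads: Wexler's best replies are Basic→Z, Deluxe→Z; Vantage's induced payoffs 9, 17; outcome (Deluxe, Z), payoffs (17, 17).
If Wexler leads: Vantage's best replies are X→Basic, Y→Deluxe, Z→Deluxe; Wexler's induced payoffs 18, 12, 17; outcome (Basic, X), payoffs (13, 18).
Wexler gets 18 moving first and 17 moving second, so Wexler prefers to move first.

first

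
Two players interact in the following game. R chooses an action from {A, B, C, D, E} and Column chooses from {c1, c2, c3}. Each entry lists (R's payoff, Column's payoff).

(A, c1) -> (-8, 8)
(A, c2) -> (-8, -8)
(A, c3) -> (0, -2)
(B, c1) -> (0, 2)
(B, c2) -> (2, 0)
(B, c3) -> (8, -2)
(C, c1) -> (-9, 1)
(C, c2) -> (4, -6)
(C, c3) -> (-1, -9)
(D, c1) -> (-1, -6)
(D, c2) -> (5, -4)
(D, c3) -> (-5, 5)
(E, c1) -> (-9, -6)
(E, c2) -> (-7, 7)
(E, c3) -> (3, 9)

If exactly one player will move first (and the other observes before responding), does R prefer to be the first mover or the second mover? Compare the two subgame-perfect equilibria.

first

If R leads: Column's best replies are A→c1, B→c1, C→c1, D→c3, E→c3; R's induced payoffs -8, 0, -9, -5, 3; outcome (E, c3), payoffs (3, 9).
If Column leads: R's best replies are c1→B, c2→D, c3→B; Column's induced payoffs 2, -4, -2; outcome (B, c1), payoffs (0, 2).
R gets 3 moving first and 0 moving second, so R prefers to move first.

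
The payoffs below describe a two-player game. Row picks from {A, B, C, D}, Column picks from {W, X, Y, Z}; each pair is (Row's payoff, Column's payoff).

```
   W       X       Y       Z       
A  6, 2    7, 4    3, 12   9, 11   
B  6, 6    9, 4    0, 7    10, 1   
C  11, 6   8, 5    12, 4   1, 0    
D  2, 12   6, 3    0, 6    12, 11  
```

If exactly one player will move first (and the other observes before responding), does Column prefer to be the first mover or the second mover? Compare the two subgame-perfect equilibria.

If Row leads: Column's best replies are A→Y, B→Y, C→W, D→W; Row's induced payoffs 3, 0, 11, 2; outcome (C, W), payoffs (11, 6).
If Column leads: Row's best replies are W→C, X→B, Y→C, Z→D; Column's induced payoffs 6, 4, 4, 11; outcome (D, Z), payoffs (12, 11).
Column gets 11 moving first and 6 moving second, so Column prefers to move first.

first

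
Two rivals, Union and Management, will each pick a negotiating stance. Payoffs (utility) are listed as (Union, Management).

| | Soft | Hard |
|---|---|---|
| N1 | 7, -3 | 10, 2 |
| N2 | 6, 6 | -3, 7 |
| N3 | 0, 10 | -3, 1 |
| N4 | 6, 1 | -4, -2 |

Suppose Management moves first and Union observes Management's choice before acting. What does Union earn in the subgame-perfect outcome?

10

Backward induction with Management moving first.
- Soft: BR = N1, leader payoff -3.
- Hard: BR = N1, leader payoff 2.
Management's induced payoffs are -3, 2, so Management commits to Hard. Subgame-perfect outcome: (N1, Hard) with payoffs (10, 2).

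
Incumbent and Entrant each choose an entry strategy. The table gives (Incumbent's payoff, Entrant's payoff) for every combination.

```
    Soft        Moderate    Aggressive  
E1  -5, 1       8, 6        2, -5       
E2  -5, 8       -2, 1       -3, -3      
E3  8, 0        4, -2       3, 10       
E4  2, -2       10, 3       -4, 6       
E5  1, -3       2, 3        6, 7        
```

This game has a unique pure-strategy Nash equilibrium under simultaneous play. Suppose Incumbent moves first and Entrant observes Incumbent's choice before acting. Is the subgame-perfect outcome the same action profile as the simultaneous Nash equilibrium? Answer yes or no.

Entrant best-responds to each possible Incumbent move:
- E1: BR = Moderate, leader payoff 8.
- E2: BR = Soft, leader payoff -5.
- E3: BR = Aggressive, leader payoff 3.
- E4: BR = Aggressive, leader payoff -4.
- E5: BR = Aggressive, leader payoff 6.
Incumbent's induced payoffs are 8, -5, 3, -4, 6, so Incumbent commits to E1. Subgame-perfect outcome: (E1, Moderate) with payoffs (8, 6).
Under simultaneous play:
Incumbent's best replies: Soft→E3; Moderate→E4; Aggressive→E5.
Entrant's best replies: E1→Moderate; E2→Soft; E3→Aggressive; E4→Aggressive; E5→Aggressive.
Only (E5, Aggressive) has each player best-responding; Nash payoffs (6, 7).
Sequential outcome (E1, Moderate) differs from the Nash profile (E5, Aggressive).

no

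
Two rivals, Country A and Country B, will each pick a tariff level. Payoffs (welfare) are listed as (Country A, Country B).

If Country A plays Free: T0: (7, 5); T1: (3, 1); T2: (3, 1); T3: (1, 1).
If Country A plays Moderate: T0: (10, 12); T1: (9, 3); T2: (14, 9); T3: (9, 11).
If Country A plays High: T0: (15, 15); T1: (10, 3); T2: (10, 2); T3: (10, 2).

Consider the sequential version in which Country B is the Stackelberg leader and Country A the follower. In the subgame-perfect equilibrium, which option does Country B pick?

T0

Backward induction with Country B moving first.
- T0: BR = High, leader payoff 15.
- T1: BR = High, leader payoff 3.
- T2: BR = Moderate, leader payoff 9.
- T3: BR = High, leader payoff 2.
Maximizing over 15, 3, 9, 2, Country B chooses T0. Subgame-perfect outcome: (High, T0) with payoffs (15, 15).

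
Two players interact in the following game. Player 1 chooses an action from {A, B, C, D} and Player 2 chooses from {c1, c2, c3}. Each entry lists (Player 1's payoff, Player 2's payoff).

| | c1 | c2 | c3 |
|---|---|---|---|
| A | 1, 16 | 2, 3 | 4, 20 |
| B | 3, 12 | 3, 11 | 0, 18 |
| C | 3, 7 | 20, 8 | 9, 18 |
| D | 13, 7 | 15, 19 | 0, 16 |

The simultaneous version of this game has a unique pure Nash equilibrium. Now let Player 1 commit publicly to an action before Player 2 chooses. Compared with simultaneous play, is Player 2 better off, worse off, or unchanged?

Player 2 best-responds to each possible Player 1 move:
- A → Player 2 plays c3 (best of 16, 3, 20); Player 1 gets 4.
- B → Player 2 plays c3 (best of 12, 11, 18); Player 1 gets 0.
- C → Player 2 plays c3 (best of 7, 8, 18); Player 1 gets 9.
- D → Player 2 plays c2 (best of 7, 19, 16); Player 1 gets 15.
Player 1's induced payoffs are 4, 0, 9, 15, so Player 1 commits to D. Subgame-perfect outcome: (D, c2) with payoffs (15, 19).
Under simultaneous play:
Player 1's best replies: c1→D; c2→C; c3→C.
Player 2's best replies: A→c3; B→c3; C→c3; D→c2.
The unique mutual best reply is (C, c3), giving (9, 18).
Player 2 earns 19 sequentially versus 18 at the Nash outcome: better off.

better off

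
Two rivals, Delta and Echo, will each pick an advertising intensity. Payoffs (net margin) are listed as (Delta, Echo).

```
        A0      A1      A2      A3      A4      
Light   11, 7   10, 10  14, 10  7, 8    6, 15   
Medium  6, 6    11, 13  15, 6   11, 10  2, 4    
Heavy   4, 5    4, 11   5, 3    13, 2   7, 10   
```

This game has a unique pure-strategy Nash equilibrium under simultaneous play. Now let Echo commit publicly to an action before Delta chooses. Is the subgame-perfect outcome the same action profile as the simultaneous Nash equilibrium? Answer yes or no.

yes

Backward induction with Echo moving first.
- A0: BR = Light, leader payoff 7.
- A1: BR = Medium, leader payoff 13.
- A2: BR = Medium, leader payoff 6.
- A3: BR = Heavy, leader payoff 2.
- A4: BR = Heavy, leader payoff 10.
Echo's induced payoffs are 7, 13, 6, 2, 10, so Echo commits to A1. Subgame-perfect outcome: (Medium, A1) with payoffs (11, 13).
Now find the simultaneous Nash equilibrium.
Delta's best replies: A0→Light; A1→Medium; A2→Medium; A3→Heavy; A4→Heavy.
Echo's best replies: Light→A4; Medium→A1; Heavy→A1.
The unique mutual best reply is (Medium, A1), giving (11, 13).
Sequential outcome (Medium, A1) coincides with the Nash profile (Medium, A1).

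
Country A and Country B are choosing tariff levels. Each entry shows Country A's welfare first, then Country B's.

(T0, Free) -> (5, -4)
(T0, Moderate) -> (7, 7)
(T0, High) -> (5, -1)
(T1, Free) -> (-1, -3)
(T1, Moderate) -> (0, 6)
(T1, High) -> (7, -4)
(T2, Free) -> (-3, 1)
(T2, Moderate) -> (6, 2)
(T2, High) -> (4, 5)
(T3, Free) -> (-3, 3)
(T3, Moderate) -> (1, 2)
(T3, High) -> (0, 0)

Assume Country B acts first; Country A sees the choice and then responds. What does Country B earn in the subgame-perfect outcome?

Solve by backward induction (Country B leads).
- Free → Country A plays T0 (best of 5, -1, -3, -3); Country B gets -4.
- Moderate → Country A plays T0 (best of 7, 0, 6, 1); Country B gets 7.
- High → Country A plays T1 (best of 5, 7, 4, 0); Country B gets -4.
Country B's induced payoffs are -4, 7, -4, so Country B commits to Moderate. Subgame-perfect outcome: (T0, Moderate) with payoffs (7, 7).

7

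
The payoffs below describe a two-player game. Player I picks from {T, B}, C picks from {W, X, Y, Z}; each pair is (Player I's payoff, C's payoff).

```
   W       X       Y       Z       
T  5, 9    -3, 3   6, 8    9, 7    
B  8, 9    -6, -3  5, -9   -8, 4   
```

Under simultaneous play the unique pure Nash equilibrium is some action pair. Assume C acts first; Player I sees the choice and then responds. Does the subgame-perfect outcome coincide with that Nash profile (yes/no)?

yes

Solve by backward induction (C leads).
- W: Player I compares 5, 8 and picks B; C would get 9.
- X: Player I compares -3, -6 and picks T; C would get 3.
- Y: Player I compares 6, 5 and picks T; C would get 8.
- Z: Player I compares 9, -8 and picks T; C would get 7.
C's induced payoffs are 9, 3, 8, 7, so C commits to W. Subgame-perfect outcome: (B, W) with payoffs (8, 9).
Under simultaneous play:
Player I's best replies: W→B; X→T; Y→T; Z→T.
C's best replies: T→W; B→W.
The unique mutual best reply is (B, W), giving (8, 9).
Sequential outcome (B, W) coincides with the Nash profile (B, W).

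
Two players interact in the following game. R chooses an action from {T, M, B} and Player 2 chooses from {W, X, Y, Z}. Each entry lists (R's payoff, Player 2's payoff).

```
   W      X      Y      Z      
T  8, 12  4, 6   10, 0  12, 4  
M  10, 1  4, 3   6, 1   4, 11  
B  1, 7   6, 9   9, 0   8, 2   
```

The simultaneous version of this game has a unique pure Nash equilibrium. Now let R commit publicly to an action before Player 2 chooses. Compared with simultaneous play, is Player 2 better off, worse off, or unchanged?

better off

Backward induction with R moving first.
- T → Player 2 plays W (best of 12, 6, 0, 4); R gets 8.
- M → Player 2 plays Z (best of 1, 3, 1, 11); R gets 4.
- B → Player 2 plays X (best of 7, 9, 0, 2); R gets 6.
Maximizing over 8, 4, 6, R chooses T. Subgame-perfect outcome: (T, W) with payoffs (8, 12).
Now find the simultaneous Nash equilibrium.
R's best replies: W→M; X→B; Y→T; Z→T.
Player 2's best replies: T→W; M→Z; B→X.
The unique mutual best reply is (B, X), giving (6, 9).
Player 2 earns 12 sequentially versus 9 at the Nash outcome: better off.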